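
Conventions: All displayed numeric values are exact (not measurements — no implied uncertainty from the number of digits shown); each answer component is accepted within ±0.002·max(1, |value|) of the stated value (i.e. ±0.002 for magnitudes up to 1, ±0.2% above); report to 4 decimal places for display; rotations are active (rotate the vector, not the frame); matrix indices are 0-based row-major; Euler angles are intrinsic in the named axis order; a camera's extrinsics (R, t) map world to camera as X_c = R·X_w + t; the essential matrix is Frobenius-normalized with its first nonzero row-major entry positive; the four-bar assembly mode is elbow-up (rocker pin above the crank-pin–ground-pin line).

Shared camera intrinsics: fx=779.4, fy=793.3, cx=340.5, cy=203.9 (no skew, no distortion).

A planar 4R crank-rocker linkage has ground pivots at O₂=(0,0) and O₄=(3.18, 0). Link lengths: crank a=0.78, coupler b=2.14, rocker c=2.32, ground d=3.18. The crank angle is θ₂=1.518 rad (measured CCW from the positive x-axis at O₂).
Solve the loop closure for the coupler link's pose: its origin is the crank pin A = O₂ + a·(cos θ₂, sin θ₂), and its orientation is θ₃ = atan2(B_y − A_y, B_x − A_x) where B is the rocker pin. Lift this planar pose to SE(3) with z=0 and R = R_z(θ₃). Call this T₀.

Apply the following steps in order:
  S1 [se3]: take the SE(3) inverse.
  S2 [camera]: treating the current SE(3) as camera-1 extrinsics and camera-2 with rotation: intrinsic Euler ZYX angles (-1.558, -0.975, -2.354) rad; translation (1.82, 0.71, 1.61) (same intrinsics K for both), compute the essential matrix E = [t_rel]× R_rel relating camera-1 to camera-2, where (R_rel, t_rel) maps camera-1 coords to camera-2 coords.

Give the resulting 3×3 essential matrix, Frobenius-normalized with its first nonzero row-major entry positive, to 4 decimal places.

matrix = [0.4430 0.0409 0.2580; -0.4231 0.0731 0.5554; -0.3531 -0.0514 -0.3397]

source (fourbar_fk): coupler pose = R=[0.8496 -0.5274 0.0000; 0.5274 0.8496 0.0000; 0.0000 0.0000 1.0000], t=(0.0412, 0.7789, 0.0000)
after S1 (invert_se3): R=[0.8496 0.5274 0.0000; -0.5274 0.8496 0.0000; 0.0000 0.0000 1.0000], t=(-0.4457, -0.6401, 0.0000)
after S2 (essential): [0.4430 0.0409 0.2580; -0.4231 0.0731 0.5554; -0.3531 -0.0514 -0.3397]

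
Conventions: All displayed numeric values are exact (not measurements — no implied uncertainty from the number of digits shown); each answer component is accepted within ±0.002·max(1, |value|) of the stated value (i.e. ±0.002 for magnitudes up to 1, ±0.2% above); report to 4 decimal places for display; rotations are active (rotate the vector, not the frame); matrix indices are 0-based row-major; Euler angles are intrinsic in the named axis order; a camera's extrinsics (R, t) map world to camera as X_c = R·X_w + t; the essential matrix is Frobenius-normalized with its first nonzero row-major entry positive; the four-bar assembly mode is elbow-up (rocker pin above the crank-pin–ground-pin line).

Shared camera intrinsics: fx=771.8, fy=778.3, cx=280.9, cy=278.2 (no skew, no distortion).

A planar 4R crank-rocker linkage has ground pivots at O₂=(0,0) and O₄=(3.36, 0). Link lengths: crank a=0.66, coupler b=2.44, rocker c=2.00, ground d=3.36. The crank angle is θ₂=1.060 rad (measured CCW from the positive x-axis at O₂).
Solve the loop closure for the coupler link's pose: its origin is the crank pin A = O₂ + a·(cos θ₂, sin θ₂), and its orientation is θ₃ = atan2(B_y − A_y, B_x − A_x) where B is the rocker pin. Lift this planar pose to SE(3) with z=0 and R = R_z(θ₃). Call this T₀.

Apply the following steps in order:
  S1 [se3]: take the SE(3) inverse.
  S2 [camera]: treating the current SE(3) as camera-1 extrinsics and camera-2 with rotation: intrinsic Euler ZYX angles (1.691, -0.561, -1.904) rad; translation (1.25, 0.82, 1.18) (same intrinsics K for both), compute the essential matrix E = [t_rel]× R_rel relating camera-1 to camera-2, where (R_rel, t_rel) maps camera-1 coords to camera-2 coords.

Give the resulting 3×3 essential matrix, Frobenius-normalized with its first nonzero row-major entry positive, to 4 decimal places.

matrix = [0.2603 0.4570 0.1449; 0.0185 -0.5132 0.1561; -0.4291 0.1047 -0.4682]

source (fourbar_fk): coupler pose = R=[0.8700 -0.4930 0.0000; 0.4930 0.8700 0.0000; 0.0000 0.0000 1.0000], t=(0.3227, 0.5758, 0.0000)
after S1 (invert_se3): R=[0.8700 0.4930 0.0000; -0.4930 0.8700 0.0000; 0.0000 0.0000 1.0000], t=(-0.5646, -0.3419, 0.0000)
after S2 (essential): [0.2603 0.4570 0.1449; 0.0185 -0.5132 0.1561; -0.4291 0.1047 -0.4682]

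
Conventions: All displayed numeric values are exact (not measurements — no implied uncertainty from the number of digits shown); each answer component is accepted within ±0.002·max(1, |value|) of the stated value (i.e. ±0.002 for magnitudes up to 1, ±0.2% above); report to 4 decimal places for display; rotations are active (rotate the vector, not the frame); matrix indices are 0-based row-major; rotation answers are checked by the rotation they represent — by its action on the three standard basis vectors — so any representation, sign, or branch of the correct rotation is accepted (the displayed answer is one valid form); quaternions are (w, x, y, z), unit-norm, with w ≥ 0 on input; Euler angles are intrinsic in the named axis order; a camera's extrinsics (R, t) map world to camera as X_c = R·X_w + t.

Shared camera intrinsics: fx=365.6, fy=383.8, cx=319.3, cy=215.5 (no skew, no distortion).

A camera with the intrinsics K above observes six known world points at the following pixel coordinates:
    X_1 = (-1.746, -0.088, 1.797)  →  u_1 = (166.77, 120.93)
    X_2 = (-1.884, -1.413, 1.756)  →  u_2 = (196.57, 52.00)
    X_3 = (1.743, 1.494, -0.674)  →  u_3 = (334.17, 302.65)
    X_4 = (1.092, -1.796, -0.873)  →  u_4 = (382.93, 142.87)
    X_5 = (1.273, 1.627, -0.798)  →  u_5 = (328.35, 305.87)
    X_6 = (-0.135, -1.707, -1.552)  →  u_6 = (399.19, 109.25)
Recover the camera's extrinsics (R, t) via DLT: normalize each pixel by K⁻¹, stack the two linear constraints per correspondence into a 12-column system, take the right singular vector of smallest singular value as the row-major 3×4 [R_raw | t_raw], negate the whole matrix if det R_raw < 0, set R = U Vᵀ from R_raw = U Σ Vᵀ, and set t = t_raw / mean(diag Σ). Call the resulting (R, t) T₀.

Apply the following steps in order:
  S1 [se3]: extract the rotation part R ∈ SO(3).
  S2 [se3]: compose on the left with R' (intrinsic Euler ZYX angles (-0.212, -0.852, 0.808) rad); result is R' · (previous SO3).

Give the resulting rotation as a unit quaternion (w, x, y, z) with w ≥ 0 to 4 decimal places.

rotation (quat) = (0.4983, 0.1814, -0.8437, 0.0834)

source (pnp_recover): camera pose = R=[0.4047 -0.3479 -0.8457; 0.4076 0.8965 -0.1737; 0.8185 -0.2744 0.5046], t=(-0.4501, -0.4601, 6.8406)
after S1 (rot_of_se3): [0.4047 -0.3479 -0.8457; 0.4076 0.8965 -0.1737; 0.8185 -0.2744 0.5046]
after S2 (compose_so3): [-0.4376 -0.3892 -0.8106; -0.2230 0.9203 -0.3214; 0.8711 0.0401 -0.4895]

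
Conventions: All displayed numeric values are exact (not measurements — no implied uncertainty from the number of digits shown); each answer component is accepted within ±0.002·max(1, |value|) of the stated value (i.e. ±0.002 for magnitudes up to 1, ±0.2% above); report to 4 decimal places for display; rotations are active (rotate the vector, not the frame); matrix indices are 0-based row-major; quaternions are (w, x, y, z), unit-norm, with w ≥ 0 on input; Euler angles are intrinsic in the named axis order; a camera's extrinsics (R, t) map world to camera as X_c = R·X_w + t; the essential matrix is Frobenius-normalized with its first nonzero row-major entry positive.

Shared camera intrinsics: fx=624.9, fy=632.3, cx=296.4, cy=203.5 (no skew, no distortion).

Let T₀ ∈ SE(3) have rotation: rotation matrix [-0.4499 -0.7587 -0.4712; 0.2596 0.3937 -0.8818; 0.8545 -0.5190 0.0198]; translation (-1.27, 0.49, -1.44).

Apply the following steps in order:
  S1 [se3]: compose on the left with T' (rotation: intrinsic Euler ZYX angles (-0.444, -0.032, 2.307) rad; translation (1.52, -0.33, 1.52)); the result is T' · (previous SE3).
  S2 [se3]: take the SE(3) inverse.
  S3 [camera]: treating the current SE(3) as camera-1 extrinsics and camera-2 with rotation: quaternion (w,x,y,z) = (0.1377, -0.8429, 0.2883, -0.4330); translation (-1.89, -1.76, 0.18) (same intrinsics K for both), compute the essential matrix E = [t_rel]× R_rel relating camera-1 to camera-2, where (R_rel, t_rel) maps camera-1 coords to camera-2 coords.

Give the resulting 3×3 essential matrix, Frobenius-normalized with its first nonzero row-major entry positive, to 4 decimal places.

after S1 (compose_se3): R=[-0.7419 -0.6516 -0.1580; -0.5413 0.4431 0.7146; -0.3956 0.6157 -0.6815], t=(0.6523, 0.9000, 2.8087)
after S2 (invert_se3): R=[-0.7419 -0.5413 -0.3956; -0.6516 0.4431 0.6157; -0.1580 0.7146 -0.6815], t=(2.0824, -1.7030, 1.3740)
after S3 (essential): [0.2750 0.6364 -0.1170; 0.1459 0.0639 0.2849; -0.2227 0.0254 -0.5907]

matrix = [0.2750 0.6364 -0.1170; 0.1459 0.0639 0.2849; -0.2227 0.0254 -0.5907]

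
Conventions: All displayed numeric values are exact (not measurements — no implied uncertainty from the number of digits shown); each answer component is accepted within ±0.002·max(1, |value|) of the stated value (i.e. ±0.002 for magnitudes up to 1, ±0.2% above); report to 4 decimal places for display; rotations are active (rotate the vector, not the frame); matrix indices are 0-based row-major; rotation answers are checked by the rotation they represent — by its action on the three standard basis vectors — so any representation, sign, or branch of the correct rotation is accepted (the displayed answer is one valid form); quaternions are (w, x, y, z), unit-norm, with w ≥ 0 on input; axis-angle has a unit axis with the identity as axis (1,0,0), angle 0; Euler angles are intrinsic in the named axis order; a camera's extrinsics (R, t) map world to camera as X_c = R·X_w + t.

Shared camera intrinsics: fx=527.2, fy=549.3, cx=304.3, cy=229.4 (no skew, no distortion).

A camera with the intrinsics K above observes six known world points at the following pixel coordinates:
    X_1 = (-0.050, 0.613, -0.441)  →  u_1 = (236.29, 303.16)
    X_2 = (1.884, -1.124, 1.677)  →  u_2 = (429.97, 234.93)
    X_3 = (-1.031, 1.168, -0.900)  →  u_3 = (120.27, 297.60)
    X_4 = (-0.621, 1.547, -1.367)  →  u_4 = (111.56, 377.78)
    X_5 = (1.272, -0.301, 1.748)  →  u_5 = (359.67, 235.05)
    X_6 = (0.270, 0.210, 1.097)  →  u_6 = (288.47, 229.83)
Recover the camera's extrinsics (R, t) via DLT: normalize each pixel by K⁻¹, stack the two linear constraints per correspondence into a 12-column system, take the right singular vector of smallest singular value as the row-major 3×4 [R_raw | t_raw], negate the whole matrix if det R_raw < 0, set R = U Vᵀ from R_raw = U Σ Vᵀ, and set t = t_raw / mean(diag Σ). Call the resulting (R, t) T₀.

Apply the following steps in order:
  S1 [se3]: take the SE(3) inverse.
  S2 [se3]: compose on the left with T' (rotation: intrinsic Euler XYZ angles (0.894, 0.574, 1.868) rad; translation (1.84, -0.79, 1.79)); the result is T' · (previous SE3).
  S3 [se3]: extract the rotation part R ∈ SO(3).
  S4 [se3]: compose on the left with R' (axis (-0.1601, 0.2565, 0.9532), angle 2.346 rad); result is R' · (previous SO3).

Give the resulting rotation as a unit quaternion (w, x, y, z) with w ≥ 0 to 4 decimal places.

rotation (quat) = (0.0625, -0.2061, -0.4804, -0.8502)

source (pnp_recover): camera pose = R=[0.6335 -0.7737 0.0080; 0.6752 0.5477 -0.4941; 0.3779 0.3184 0.8694], t=(-0.2300, 0.2500, 5.9426)
after S1 (invert_se3): R=[0.6335 0.6752 0.3779; -0.7737 0.5477 0.3184; 0.0080 -0.4941 0.8694], t=(-2.2690, -2.2070, -5.0408)
after S2 (compose_se3): R=[0.4698 -0.8741 0.1235; 0.7507 0.3220 -0.5769; 0.4645 0.3637 0.8074], t=(1.4329, 2.7305, -2.9922)
after S3 (rot_of_se3): [0.4698 -0.8741 0.1235; 0.7507 0.3220 -0.5769; 0.4645 0.3637 0.8074]
after S4 (compose_so3): [-0.9072 0.3043 0.2905; 0.0918 -0.5307 0.8426; 0.4105 0.7911 0.4535]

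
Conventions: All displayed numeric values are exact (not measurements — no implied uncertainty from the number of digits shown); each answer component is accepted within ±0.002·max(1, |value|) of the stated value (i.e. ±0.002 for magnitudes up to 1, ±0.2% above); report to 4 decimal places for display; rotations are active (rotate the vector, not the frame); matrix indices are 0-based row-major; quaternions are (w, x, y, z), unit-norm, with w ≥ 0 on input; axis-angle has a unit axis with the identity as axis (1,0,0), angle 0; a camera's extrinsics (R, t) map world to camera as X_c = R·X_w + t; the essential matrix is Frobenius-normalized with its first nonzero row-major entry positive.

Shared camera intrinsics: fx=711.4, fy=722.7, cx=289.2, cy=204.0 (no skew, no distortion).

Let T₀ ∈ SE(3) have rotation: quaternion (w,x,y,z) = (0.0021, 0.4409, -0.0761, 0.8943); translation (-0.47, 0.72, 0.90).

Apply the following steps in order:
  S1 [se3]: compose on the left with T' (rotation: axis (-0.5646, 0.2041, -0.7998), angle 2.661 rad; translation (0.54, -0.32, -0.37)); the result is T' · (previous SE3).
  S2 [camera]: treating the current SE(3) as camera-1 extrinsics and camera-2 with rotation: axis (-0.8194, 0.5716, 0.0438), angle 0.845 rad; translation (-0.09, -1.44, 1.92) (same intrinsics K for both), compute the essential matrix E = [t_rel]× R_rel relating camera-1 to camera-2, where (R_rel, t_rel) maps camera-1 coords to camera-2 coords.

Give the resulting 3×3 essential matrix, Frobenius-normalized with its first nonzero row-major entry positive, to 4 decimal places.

after S1 (compose_se3): R=[0.9113 -0.2573 0.3214; 0.3729 0.8467 -0.3795; -0.1745 0.4656 0.8676], t=(1.6354, -0.6683, -0.8477)
after S2 (essential): [0.0594 -0.1253 -0.4921; 0.4878 -0.4466 0.2406; 0.1232 -0.1812 -0.4419]

matrix = [0.0594 -0.1253 -0.4921; 0.4878 -0.4466 0.2406; 0.1232 -0.1812 -0.4419]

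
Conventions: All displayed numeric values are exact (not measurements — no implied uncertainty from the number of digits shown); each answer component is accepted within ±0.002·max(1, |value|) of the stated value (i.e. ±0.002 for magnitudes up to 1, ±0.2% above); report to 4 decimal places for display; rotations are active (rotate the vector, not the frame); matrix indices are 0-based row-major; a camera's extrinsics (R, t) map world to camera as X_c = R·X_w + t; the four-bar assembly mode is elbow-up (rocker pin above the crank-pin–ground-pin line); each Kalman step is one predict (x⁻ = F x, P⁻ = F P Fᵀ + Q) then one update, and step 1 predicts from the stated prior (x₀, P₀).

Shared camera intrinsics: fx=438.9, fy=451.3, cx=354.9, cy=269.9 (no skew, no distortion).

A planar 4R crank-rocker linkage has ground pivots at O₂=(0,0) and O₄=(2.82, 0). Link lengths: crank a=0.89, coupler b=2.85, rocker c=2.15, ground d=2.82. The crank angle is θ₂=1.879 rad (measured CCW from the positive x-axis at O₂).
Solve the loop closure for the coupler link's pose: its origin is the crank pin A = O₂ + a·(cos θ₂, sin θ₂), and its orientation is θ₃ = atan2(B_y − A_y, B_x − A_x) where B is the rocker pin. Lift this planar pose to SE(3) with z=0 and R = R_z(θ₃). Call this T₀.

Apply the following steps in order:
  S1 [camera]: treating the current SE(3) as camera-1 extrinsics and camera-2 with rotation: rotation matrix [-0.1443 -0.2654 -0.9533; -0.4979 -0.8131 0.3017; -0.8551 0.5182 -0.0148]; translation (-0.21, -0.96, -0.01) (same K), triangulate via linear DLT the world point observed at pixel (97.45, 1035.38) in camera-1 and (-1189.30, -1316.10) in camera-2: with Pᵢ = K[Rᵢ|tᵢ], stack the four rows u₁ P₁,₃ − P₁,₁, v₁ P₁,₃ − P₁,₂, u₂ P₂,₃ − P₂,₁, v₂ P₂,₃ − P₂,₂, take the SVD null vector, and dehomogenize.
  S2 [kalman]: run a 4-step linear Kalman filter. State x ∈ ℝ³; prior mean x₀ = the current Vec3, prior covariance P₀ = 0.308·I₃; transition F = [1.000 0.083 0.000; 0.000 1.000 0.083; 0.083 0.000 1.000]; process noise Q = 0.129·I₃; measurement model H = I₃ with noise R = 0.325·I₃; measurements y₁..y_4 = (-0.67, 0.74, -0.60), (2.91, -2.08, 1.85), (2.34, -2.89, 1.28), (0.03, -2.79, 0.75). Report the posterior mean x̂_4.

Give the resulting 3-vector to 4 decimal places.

source (fourbar_fk): coupler pose = R=[0.9008 -0.4342 0.0000; 0.4342 0.9008 0.0000; 0.0000 0.0000 1.0000], t=(-0.2700, 0.8481, 0.0000)
after S1 (triangulate): (0.1032, 1.0742, 1.0969)
after S2 (kf_track): (0.8380, -2.1158, 0.9922)

result = (0.8380, -2.1158, 0.9922)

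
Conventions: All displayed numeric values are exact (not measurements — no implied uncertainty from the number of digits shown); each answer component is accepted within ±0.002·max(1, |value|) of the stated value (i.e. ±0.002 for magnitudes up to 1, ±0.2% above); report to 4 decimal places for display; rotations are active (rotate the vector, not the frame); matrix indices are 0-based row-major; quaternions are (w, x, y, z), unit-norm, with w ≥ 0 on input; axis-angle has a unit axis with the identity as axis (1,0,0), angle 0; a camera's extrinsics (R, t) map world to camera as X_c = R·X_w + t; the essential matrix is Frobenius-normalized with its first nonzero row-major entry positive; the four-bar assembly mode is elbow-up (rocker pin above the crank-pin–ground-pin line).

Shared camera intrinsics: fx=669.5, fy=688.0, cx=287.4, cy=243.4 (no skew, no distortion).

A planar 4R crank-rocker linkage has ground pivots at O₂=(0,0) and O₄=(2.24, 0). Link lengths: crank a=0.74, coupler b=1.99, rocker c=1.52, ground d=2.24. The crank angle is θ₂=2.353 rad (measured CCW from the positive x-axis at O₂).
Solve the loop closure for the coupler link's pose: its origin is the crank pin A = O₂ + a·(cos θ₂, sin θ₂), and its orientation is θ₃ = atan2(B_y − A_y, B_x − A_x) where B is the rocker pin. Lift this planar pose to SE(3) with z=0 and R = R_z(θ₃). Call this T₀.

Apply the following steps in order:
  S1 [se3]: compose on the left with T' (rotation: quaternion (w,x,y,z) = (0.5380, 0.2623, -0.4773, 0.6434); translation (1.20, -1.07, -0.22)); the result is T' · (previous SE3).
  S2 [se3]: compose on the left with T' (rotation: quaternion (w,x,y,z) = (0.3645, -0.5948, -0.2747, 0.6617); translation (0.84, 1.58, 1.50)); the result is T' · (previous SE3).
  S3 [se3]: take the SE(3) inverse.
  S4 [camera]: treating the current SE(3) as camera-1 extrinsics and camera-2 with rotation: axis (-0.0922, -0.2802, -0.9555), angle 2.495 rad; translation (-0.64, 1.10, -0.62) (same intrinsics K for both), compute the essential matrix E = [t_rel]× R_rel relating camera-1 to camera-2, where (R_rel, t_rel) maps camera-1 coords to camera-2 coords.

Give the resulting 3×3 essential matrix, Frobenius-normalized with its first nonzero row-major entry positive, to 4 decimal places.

matrix = [0.5198 0.2767 0.3865; -0.0664 0.5775 -0.3548; 0.0293 0.1874 -0.0639]

source (fourbar_fk): coupler pose = R=[0.9360 -0.3521 0.0000; 0.3521 0.9360 0.0000; 0.0000 0.0000 1.0000], t=(-0.5216, 0.5249, 0.0000)
after S1 (compose_se3): R=[-0.5973 -0.7825 -0.1760; 0.4257 -0.1233 -0.8964; 0.6797 -0.6104 0.4068], t=(0.8531, -1.2824, -0.8382)
after S2 (compose_se3): R=[-0.7215 0.6428 -0.2575; -0.6841 -0.6040 0.4090; 0.1073 0.4712 0.8755], t=(1.8444, 2.9596, 1.9030)
after S3 (invert_se3): R=[-0.7215 -0.6841 0.1073; 0.6428 -0.6040 0.4712; -0.2575 0.4090 0.8755], t=(3.1510, -0.2946, -2.4015)
after S4 (essential): [0.5198 0.2767 0.3865; -0.0664 0.5775 -0.3548; 0.0293 0.1874 -0.0639]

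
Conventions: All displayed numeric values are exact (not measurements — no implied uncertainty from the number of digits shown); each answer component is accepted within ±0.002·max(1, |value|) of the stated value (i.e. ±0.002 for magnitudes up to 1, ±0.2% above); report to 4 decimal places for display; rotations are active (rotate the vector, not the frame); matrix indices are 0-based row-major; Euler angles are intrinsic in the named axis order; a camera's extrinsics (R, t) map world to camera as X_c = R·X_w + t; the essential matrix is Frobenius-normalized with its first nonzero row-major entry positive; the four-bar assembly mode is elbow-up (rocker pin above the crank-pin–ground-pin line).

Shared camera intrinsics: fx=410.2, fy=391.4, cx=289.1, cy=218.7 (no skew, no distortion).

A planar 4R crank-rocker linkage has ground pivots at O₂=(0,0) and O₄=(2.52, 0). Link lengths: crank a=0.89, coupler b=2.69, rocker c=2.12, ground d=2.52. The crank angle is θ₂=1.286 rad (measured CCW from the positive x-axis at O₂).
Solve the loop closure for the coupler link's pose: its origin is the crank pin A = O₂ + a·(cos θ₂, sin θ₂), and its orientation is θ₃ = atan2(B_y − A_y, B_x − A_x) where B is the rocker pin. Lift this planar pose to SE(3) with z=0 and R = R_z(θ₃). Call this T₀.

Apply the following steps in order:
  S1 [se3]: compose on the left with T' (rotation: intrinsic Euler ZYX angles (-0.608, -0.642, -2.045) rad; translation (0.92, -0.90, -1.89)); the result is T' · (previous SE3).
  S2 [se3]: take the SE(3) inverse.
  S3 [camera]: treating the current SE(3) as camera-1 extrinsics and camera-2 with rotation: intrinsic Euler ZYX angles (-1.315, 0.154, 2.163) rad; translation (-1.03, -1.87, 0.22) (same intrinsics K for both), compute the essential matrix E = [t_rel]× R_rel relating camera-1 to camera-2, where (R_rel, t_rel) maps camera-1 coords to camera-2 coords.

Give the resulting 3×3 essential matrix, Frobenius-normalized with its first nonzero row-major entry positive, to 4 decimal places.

source (fourbar_fk): coupler pose = R=[0.8829 -0.4696 0.0000; 0.4696 0.8829 0.0000; 0.0000 0.0000 1.0000], t=(0.2501, 0.8541, 0.0000)
after S1 (compose_se3): R=[0.6632 -0.1530 0.7326; -0.7228 -0.3847 0.5740; 0.1941 -0.9103 -0.3657], t=(1.2351, -1.5945, -2.3489)
after S2 (invert_se3): R=[0.6632 -0.7228 0.1941; -0.1530 -0.3847 -0.9103; 0.7326 0.5740 -0.3657], t=(-1.5158, -2.5626, -0.8486)
after S3 (essential): [0.4298 -0.1137 -0.2954; 0.3733 -0.0935 -0.2589; -0.0178 0.6531 -0.2705]

matrix = [0.4298 -0.1137 -0.2954; 0.3733 -0.0935 -0.2589; -0.0178 0.6531 -0.2705]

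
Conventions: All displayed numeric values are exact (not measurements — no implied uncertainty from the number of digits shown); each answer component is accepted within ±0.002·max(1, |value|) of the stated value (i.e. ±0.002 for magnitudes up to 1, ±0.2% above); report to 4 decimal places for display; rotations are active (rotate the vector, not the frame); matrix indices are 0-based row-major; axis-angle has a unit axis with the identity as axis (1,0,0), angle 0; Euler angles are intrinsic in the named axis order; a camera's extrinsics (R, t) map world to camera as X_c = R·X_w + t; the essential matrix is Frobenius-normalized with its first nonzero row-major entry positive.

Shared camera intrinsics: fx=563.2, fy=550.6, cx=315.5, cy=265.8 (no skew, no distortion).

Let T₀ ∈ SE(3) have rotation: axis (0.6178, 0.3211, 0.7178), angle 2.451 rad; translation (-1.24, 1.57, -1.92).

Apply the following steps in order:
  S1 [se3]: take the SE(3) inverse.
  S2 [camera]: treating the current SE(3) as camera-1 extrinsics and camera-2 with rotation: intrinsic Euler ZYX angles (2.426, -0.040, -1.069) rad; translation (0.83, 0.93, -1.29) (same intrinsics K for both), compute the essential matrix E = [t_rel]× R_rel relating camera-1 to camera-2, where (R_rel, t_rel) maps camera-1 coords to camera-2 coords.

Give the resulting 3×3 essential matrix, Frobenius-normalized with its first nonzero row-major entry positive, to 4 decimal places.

after S1 (invert_se3): R=[-0.0950 0.8085 0.5808; -0.1059 -0.5883 0.8017; 0.9898 0.0146 0.1415], t=(-0.2721, 2.3315, 1.4761)
after S2 (essential): [0.4877 0.1133 -0.3344; -0.4710 0.2338 -0.4511; 0.1953 0.1282 -0.3207]

matrix = [0.4877 0.1133 -0.3344; -0.4710 0.2338 -0.4511; 0.1953 0.1282 -0.3207]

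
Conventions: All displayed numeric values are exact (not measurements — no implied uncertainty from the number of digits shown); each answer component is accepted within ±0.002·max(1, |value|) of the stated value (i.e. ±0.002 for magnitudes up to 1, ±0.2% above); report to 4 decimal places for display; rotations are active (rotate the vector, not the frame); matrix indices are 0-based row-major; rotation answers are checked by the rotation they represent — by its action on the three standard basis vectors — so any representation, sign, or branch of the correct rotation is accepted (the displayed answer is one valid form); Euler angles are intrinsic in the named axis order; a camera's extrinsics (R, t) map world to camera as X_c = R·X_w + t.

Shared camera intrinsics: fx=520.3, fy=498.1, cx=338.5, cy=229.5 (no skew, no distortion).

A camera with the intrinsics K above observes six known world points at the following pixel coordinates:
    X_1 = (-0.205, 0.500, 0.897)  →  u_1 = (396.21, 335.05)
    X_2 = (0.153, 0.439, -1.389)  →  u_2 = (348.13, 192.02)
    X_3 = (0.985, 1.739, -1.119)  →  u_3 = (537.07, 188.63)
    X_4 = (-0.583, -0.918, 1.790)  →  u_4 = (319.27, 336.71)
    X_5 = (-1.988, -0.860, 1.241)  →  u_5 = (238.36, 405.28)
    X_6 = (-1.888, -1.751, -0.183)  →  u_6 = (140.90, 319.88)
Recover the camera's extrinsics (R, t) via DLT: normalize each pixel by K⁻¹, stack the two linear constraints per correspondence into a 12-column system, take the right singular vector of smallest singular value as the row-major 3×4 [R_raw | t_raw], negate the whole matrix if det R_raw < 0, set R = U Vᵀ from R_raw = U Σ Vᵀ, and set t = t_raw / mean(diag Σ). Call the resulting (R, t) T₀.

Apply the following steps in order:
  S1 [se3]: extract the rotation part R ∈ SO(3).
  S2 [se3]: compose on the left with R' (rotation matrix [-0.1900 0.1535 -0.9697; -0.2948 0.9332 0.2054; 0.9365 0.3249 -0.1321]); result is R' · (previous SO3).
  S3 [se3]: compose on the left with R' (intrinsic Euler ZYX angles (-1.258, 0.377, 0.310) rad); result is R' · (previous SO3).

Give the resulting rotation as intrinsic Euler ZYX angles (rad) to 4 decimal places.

rotation (euler_zyx) = (2.9382, -0.2284, 0.6335)

source (pnp_recover): camera pose = R=[0.6075 0.7204 0.3345; -0.7303 0.3411 0.5918; 0.3123 -0.6038 0.7334], t=(0.1399, 0.4400, 5.7994)
after S1 (rot_of_se3): [0.6075 0.7204 0.3345; -0.7303 0.3411 0.5918; 0.3123 -0.6038 0.7334]
after S2 (compose_so3): [-0.5303 0.5010 -0.6839; -0.7965 -0.0181 0.6044; 0.2904 0.8652 0.4087]
after S3 (compose_so3): [-0.9540 -0.0315 0.2983; 0.1967 -0.8165 0.5429; 0.2264 0.5766 0.7851]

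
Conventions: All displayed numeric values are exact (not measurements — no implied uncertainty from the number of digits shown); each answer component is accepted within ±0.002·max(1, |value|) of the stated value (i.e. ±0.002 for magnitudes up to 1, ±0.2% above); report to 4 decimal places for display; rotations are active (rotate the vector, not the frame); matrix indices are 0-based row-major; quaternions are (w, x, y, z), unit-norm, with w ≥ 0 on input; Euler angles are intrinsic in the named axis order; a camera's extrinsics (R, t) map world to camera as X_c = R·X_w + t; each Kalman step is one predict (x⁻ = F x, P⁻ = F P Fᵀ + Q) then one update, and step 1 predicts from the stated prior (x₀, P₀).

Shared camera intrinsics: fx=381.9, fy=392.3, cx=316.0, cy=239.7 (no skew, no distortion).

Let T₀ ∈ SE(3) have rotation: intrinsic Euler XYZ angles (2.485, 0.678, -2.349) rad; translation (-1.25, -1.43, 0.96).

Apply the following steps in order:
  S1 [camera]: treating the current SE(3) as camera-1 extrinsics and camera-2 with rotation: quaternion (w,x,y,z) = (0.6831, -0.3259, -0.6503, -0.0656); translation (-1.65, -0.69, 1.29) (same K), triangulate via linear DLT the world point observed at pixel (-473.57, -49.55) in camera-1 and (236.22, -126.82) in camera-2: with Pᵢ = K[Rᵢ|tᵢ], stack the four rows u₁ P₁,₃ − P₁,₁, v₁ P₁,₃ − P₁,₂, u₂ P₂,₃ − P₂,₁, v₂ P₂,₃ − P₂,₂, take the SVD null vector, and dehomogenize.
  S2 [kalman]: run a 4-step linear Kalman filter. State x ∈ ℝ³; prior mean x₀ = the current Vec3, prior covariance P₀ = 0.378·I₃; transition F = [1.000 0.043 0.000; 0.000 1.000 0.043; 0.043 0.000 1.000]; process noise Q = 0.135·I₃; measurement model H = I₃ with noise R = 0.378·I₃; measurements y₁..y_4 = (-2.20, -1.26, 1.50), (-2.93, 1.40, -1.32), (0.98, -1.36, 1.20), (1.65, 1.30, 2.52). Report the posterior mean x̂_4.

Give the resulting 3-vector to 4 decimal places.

after S1 (triangulate): (0.7033, -1.0621, -1.8731)
after S2 (kf_track): (0.4353, 0.3077, 1.2509)

result = (0.4353, 0.3077, 1.2509)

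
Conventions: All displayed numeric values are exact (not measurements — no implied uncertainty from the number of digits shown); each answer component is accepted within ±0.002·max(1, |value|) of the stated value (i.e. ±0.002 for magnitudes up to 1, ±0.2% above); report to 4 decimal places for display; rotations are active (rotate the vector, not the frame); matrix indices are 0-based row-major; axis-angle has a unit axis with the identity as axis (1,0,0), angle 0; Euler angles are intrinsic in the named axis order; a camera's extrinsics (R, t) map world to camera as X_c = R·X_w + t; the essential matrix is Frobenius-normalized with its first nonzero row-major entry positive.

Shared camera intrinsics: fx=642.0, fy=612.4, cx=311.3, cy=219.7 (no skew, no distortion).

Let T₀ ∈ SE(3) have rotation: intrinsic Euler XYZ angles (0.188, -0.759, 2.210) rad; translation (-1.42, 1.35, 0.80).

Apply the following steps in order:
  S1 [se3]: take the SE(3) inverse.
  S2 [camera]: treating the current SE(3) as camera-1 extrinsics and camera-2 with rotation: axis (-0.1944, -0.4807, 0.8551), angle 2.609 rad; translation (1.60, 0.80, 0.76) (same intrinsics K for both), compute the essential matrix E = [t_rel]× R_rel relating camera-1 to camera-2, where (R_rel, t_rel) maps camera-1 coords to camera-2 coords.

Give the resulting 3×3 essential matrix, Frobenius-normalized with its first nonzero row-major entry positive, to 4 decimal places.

matrix = [0.3241 -0.0551 -0.1684; 0.5168 -0.0518 -0.3074; -0.1870 0.5243 -0.4352]

after S1 (invert_se3): R=[-0.4328 0.8652 -0.2533; -0.5823 -0.4828 -0.6541; -0.6882 -0.1356 0.7127], t=(-1.5799, 0.3482, -1.3644)
after S2 (essential): [0.3241 -0.0551 -0.1684; 0.5168 -0.0518 -0.3074; -0.1870 0.5243 -0.4352]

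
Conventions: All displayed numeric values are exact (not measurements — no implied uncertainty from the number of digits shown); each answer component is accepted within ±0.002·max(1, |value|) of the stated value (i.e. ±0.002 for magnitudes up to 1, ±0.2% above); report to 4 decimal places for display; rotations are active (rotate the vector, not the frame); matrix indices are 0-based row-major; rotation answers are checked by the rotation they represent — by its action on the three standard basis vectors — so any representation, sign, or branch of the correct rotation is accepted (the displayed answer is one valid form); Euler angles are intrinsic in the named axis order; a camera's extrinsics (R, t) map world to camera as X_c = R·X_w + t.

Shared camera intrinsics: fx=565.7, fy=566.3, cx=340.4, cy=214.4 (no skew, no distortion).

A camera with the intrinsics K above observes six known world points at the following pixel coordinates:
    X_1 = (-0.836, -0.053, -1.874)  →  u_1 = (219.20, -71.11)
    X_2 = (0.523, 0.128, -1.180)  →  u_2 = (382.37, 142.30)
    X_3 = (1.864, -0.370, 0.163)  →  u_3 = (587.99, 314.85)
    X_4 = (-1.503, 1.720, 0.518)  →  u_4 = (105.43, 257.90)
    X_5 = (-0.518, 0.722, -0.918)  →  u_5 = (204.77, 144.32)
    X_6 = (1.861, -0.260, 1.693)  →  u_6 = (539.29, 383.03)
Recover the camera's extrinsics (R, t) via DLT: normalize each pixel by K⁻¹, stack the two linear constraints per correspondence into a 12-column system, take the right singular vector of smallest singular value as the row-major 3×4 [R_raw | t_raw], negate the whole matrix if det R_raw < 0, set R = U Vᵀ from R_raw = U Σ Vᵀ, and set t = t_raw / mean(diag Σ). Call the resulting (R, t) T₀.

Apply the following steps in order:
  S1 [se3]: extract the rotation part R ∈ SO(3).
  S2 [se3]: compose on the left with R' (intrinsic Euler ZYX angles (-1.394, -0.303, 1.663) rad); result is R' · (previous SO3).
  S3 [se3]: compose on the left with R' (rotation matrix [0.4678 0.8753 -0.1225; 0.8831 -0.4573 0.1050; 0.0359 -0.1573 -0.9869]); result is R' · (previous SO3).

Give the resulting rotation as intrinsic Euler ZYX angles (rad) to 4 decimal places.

rotation (euler_zyx) = (1.9236, 0.7508, -2.2285)

source (pnp_recover): camera pose = R=[0.7111 -0.6919 0.1250; 0.5535 0.6605 0.5074; -0.4336 -0.2916 0.8526], t=(0.1001, -0.1799, 4.4503)
after S1 (rot_of_se3): [0.7111 -0.6919 0.1250; 0.5535 0.6605 0.5074; -0.4336 -0.2916 0.8526]
after S2 (compose_so3): [0.4632 0.0739 -0.8831; -0.4275 0.8915 -0.1496; 0.7763 0.4469 0.4446]
after S3 (compose_so3): [-0.2526 0.7602 -0.5986; 0.6861 -0.2955 -0.6648; -0.6822 -0.5786 -0.4469]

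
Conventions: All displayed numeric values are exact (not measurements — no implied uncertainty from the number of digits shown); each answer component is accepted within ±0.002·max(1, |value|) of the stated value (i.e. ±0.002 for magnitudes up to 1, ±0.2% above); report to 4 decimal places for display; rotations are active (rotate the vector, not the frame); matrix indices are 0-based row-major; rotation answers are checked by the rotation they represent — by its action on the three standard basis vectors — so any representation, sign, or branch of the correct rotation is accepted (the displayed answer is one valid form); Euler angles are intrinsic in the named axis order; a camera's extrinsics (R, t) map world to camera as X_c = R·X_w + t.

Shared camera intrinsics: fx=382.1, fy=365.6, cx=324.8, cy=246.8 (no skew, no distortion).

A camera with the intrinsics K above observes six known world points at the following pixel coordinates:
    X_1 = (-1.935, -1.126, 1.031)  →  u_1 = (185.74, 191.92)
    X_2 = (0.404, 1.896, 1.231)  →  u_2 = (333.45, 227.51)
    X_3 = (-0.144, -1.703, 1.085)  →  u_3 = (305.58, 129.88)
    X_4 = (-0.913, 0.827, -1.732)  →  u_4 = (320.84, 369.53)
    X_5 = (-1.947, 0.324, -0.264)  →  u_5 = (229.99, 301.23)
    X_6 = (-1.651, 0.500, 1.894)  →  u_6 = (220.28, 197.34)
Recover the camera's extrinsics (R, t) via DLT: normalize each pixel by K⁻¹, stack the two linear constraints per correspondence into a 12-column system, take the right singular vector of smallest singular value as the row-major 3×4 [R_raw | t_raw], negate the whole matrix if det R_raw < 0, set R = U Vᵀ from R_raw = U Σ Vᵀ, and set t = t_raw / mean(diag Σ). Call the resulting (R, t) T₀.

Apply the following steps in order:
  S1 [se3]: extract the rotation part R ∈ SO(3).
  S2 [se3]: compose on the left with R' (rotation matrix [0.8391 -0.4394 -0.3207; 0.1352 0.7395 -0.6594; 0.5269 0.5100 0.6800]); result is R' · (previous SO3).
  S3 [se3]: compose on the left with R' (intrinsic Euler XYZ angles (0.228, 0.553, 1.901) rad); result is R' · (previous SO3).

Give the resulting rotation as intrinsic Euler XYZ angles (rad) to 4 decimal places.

rotation (euler_xyz) = (-2.5605, 0.6069, -1.4019)

source (pnp_recover): camera pose = R=[0.9437 -0.0065 -0.3308; -0.3000 0.4049 -0.8638; 0.1395 0.9144 0.3801], t=(0.2300, -0.0300, 6.2098)
after S1 (rot_of_se3): [0.9437 -0.0065 -0.3308; -0.3000 0.4049 -0.8638; 0.1395 0.9144 0.3801]
after S2 (compose_so3): [0.8789 -0.4765 -0.0199; -0.1862 -0.3044 -0.9342; 0.4391 0.8248 -0.3563]
after S3 (compose_so3): [0.1380 0.8097 0.5703; 0.7714 -0.4491 0.4509; 0.6212 0.3777 -0.6866]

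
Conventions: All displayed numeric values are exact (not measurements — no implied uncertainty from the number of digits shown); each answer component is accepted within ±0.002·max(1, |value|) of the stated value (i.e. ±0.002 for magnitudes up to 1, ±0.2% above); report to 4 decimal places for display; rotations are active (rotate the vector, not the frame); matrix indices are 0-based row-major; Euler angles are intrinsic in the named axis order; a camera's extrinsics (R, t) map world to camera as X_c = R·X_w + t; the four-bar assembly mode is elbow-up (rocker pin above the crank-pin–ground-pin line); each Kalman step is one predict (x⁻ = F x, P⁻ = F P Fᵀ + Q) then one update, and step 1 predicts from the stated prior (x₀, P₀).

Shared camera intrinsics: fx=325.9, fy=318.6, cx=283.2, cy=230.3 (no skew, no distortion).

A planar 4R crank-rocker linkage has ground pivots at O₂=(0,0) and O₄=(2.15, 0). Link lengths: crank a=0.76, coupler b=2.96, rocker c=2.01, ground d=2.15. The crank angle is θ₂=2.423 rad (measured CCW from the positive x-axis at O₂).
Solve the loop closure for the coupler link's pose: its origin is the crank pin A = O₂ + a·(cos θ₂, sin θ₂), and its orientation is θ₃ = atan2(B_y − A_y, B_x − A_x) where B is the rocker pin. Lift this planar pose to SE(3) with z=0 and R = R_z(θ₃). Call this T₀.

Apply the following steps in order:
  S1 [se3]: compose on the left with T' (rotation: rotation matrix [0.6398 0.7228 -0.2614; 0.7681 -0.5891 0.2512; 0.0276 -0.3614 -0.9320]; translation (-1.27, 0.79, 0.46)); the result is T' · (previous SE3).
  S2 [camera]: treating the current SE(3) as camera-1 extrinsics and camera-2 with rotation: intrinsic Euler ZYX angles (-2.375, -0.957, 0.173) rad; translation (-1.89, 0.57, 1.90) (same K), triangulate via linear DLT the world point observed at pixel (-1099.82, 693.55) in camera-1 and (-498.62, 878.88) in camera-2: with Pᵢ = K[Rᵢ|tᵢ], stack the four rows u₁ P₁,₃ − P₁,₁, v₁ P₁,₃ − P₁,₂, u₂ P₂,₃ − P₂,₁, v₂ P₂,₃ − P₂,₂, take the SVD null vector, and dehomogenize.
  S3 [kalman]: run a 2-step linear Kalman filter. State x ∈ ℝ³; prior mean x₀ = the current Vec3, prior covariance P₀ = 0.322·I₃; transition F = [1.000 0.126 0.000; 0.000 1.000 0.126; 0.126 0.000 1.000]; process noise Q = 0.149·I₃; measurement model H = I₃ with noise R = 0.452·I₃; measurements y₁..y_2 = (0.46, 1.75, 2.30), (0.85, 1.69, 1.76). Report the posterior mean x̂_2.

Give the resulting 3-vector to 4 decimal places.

result = (0.2975, 1.0760, 1.5638)

source (fourbar_fk): coupler pose = R=[0.8616 -0.5075 0.0000; 0.5075 0.8616 0.0000; 0.0000 0.0000 1.0000], t=(-0.5721, 0.5003, 0.0000)
after S1 (compose_se3): R=[0.9181 0.2980 -0.2614; 0.3628 -0.8974 0.2512; -0.1597 -0.3254 -0.9320], t=(-1.2744, 0.0559, 0.2634)
after S2 (triangulate): (-1.1134, -1.3758, 0.2527)
after S3 (kf_track): (0.2975, 1.0760, 1.5638)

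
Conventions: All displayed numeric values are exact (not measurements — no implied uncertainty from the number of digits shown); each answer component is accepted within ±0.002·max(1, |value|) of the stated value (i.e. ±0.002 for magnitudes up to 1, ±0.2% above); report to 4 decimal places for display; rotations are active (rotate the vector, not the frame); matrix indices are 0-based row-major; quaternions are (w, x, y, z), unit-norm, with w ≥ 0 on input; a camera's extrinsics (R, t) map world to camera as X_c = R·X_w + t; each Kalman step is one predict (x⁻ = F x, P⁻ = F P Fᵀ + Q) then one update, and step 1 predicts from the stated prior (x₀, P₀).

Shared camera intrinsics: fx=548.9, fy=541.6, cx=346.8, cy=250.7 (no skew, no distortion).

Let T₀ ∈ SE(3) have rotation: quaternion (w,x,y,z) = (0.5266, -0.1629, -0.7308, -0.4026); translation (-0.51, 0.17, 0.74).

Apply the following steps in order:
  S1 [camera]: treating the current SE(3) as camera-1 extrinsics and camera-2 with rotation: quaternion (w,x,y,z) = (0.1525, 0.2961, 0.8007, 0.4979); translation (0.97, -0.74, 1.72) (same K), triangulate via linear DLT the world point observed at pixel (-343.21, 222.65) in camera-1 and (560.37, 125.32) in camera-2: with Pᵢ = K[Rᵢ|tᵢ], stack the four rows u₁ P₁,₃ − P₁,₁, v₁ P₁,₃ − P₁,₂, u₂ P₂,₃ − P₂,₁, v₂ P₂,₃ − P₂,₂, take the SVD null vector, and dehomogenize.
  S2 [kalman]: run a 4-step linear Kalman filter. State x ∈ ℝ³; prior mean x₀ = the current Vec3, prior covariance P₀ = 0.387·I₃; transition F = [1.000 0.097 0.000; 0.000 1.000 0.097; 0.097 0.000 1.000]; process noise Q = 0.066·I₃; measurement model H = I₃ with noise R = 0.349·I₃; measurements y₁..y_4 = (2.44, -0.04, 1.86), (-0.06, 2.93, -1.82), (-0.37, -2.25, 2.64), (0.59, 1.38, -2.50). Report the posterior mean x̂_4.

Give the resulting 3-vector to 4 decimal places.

after S1 (triangulate): (0.6937, -0.5643, 0.3342)
after S2 (kf_track): (0.4527, 0.3846, -0.2184)

result = (0.4527, 0.3846, -0.2184)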